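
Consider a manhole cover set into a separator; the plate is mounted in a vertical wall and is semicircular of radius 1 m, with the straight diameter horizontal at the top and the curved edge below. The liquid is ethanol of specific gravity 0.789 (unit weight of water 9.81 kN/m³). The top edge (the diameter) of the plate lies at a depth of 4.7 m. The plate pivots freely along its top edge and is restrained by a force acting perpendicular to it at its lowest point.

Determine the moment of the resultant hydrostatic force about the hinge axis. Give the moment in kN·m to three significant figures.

M ≈ 27.3 kN·m

γ = 0.789 × 9.81 = 7.74009 kN/m³.
The centroid of a semicircle lies 4r/(3π) = 0.424413 m from the diameter, here below the top edge, so the centroid depth is h_c = 4.7 + 0.424413 = 5.12441 m.
A = πr²/2 = π × 1²/2 = 1.5708 m².
Resultant F = γ·h_c·A = 7.74009 × 5.12441 × 1.5708 = 62.3033 kN.
I_c = (π/8 − 8/(9π))·r⁴ = 0.109757 × 1⁴ = 0.109757 m⁴.
Centre of pressure: y_p = y_c + I_c/(y_c·A) = 5.12441 + 0.109757/(5.12441 × 1.5708) = 5.12441 + 0.0136354 = 5.13805 m along the plane.
The resultant acts 0.424413 + 0.0136354 = 0.438048 m (along the plate) below the hinge at the top edge, so the moment about the hinge is M = F × 0.438048 = 62.3033 × 0.438048 = 27.2918 kN·m.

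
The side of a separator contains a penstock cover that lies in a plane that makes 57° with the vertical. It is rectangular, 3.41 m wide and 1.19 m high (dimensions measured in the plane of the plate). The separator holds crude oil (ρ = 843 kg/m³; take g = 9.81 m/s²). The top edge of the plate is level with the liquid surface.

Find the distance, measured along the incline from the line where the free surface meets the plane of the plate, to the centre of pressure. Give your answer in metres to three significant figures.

γ = ρg = 843 × 9.81 / 1000 = 8.26983 kN/m³.
The plate makes 57° with the vertical, i.e. θ = 90° − 57° = 33° to the horizontal. Measuring y along the incline from the free-surface line, vertical depth h = y·sinθ with sinθ = 0.544639.
The centroid lies 1.19/2 = 0.595 m below the top edge, so y_c = 0.595 m and h_c = 0.595 × 0.544639 = 0.32406 m.
A = 3.41 × 1.19 = 4.0579 m².
Resultant F = γ·h_c·A = 8.26983 × 0.32406 × 4.0579 = 10.8749 kN.
I_c = b·h³/12 = 3.41 × 1.19³/12 = 0.478866 m⁴.
Centre of pressure: y_p = y_c + I_c/(y_c·A) = 0.595 + 0.478866/(0.595 × 4.0579) = 0.595 + 0.198333 = 0.793333 m along the plane.

y_p = 0.793 m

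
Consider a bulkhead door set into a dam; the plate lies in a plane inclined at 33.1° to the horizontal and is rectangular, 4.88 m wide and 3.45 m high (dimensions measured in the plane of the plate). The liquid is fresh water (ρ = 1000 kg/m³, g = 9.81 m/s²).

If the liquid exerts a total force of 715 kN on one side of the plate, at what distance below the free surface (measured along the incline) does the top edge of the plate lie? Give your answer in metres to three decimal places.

y_top ≈ 6.202 m

γ = ρg = 1000 × 9.81 = 9810 N/m³ = 9.81 kN/m³.
A = 4.88 × 3.45 = 16.836 m².
From F = γ·h_c·A, the centroid depth is h_c = 715/(9.81 × 16.836) = 4.3291 m.
Let θ = 33.1° be the plate's angle to the horizontal; measure y along the incline from where the plane meets the free surface. Vertical depth h = y·sinθ with sinθ = 0.546102.
Along the incline, y_c = h_c/sinθ = 4.3291/0.546102 = 7.92727 m.
The centroid lies 3.45/2 = 1.725 m below the top edge, so the top edge sits at y_top = 7.92727 − 1.725 = 6.20227 m along the incline.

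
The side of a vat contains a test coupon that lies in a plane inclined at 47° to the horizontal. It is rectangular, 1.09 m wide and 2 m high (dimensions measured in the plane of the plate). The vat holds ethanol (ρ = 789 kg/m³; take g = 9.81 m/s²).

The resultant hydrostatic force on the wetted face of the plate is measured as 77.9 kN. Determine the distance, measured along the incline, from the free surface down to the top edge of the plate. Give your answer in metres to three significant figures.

y_top ≈ 5.31 m

γ = ρg = 789 × 9.81 / 1000 = 7.74009 kN/m³.
A = 1.09 × 2 = 2.18 m².
From F = γ·h_c·A, the centroid depth is h_c = 77.9/(7.74009 × 2.18) = 4.61674 m.
Let θ = 47° be the plate's angle to the horizontal; measure y along the incline from where the plane meets the free surface. Vertical depth h = y·sinθ with sinθ = 0.731354.
Along the incline, y_c = h_c/sinθ = 4.61674/0.731354 = 6.31259 m.
The centroid lies 2/2 = 1 m below the top edge, so the top edge sits at y_top = 6.31259 − 1 = 5.31259 m along the incline.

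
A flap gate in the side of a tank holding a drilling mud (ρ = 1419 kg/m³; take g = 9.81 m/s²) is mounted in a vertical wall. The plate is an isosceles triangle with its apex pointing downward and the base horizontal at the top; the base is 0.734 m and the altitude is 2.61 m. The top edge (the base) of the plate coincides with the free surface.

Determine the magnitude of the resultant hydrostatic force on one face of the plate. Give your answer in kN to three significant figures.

γ = ρg = 1419 × 9.81 / 1000 = 13.92039 kN/m³.
With the apex down, the centroid sits h/3 = 2.61/3 = 0.87 m below the base (the top edge), so the centroid depth is h_c = 0.87 m.
A = ½ × 0.734 × 2.61 = 0.95787 m².
Resultant F = γ·h_c·A = 13.92039 × 0.87 × 0.95787 = 11.6005 kN.

F ≈ 11.6 kN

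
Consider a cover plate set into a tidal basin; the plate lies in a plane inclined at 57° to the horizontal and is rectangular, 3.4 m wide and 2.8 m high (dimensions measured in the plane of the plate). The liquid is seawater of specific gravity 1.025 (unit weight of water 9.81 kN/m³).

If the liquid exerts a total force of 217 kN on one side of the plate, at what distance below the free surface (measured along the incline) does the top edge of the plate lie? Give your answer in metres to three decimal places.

y_top ≈ 1.303 m

γ = 1.025 × 9.81 = 10.05525 kN/m³.
A = 3.4 × 2.8 = 9.52 m².
From F = γ·h_c·A, the centroid depth is h_c = 217/(10.05525 × 9.52) = 2.26689 m.
Let θ = 57° be the plate's angle to the horizontal; measure y along the incline from where the plane meets the free surface. Vertical depth h = y·sinθ with sinθ = 0.838671.
Along the incline, y_c = h_c/sinθ = 2.26689/0.838671 = 2.70296 m.
The centroid lies 2.8/2 = 1.4 m below the top edge, so the top edge sits at y_top = 2.70296 − 1.4 = 1.30296 m along the incline.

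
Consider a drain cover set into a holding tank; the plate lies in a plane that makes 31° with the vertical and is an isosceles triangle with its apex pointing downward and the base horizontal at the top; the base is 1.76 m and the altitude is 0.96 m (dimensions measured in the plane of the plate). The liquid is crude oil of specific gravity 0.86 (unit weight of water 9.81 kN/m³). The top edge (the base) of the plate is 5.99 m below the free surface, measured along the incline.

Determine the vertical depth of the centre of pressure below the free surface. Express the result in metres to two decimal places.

h_p = 5.42 m

γ = 0.86 × 9.81 = 8.4366 kN/m³.
The plate makes 31° with the vertical, i.e. θ = 90° − 31° = 59° to the horizontal. Measuring y along the incline from the free-surface line, vertical depth h = y·sinθ with sinθ = 0.857167.
With the apex down, the centroid sits h/3 = 0.96/3 = 0.32 m below the base (the top edge), so y_c = 5.99 + 0.32 = 6.31 m and h_c = 6.31 × 0.857167 = 5.40872 m.
A = ½ × 1.76 × 0.96 = 0.8448 m².
Resultant F = γ·h_c·A = 8.4366 × 5.40872 × 0.8448 = 38.5492 kN.
I_c = b·h³/36 = 1.76 × 0.96³/36 = 0.0432538 m⁴.
Centre of pressure: y_p = y_c + I_c/(y_c·A) = 6.31 + 0.0432538/(6.31 × 0.8448) = 6.31 + 0.00811411 = 6.31811 m along the plane.
Vertically, h_p = y_p·sinθ = 6.31811 × 0.857167 = 5.41568 m.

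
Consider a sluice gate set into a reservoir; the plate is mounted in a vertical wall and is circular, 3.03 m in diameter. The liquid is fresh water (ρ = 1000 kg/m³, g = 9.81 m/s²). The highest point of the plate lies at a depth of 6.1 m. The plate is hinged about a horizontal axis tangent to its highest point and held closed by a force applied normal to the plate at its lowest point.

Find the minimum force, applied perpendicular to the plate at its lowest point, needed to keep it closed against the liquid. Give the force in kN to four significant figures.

γ = ρg = 1000 × 9.81 = 9810 N/m³ = 9.81 kN/m³.
The centroid is at the centre, 1.515 m below the top of the plate, so the centroid depth is h_c = 6.1 + 1.515 = 7.615 m.
A = π(1.515)² = 7.21066 m².
Resultant F = γ·h_c·A = 9.81 × 7.615 × 7.21066 = 538.659 kN.
I_c = πr⁴/4 = π × 1.515⁴/4 = 4.13752 m⁴.
Centre of pressure: y_p = y_c + I_c/(y_c·A) = 7.615 + 4.13752/(7.615 × 7.21066) = 7.615 + 0.0753521 = 7.69035 m along the plane.
The resultant acts 1.515 + 0.0753521 = 1.59035 m (along the plate) below the hinge at the top edge, so the moment about the hinge is M = F × 1.59035 = 538.659 × 1.59035 = 856.656 kN·m.
A normal force at the bottom, 3.03 m from the hinge, must supply this moment: P = 856.656/3.03 = 282.725 kN.

P ≈ 282.7 kN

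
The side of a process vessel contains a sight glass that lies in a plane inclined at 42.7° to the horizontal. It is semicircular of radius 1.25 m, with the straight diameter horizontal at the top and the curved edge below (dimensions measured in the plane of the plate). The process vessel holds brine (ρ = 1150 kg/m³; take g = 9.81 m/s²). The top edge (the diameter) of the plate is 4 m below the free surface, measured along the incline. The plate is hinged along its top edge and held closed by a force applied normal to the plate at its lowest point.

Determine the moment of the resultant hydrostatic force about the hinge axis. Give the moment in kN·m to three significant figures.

γ = ρg = 1150 × 9.81 / 1000 = 11.2815 kN/m³.
Let θ = 42.7° be the plate's angle to the horizontal; measure y along the incline from where the plane meets the free surface. Vertical depth h = y·sinθ with sinθ = 0.678160.
The centroid of a semicircle lies 4r/(3π) = 0.530516 m from the diameter, here below the top edge, so y_c = 4 + 0.530516 = 4.53052 m and h_c = 4.53052 × 0.678160 = 3.07242 m.
A = πr²/2 = π × 1.25²/2 = 2.45437 m².
Resultant F = γ·h_c·A = 11.2815 × 3.07242 × 2.45437 = 85.0722 kN.
I_c = (π/8 − 8/(9π))·r⁴ = 0.109757 × 1.25⁴ = 0.267961 m⁴.
Centre of pressure: y_p = y_c + I_c/(y_c·A) = 4.53052 + 0.267961/(4.53052 × 2.45437) = 4.53052 + 0.0240981 = 4.55462 m along the plane.
The resultant acts 0.530516 + 0.0240981 = 0.554614 m (along the plate) below the hinge at the top edge, so the moment about the hinge is M = F × 0.554614 = 85.0722 × 0.554614 = 47.1822 kN·m.

M ≈ 47.2 kN·m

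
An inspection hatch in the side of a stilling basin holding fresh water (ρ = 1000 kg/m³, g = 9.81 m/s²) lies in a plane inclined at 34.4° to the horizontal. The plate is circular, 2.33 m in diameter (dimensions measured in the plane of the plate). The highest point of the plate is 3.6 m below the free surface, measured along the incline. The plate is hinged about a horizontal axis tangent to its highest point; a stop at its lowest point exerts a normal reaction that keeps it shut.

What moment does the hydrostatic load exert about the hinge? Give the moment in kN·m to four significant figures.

γ = ρg = 1000 × 9.81 = 9810 N/m³ = 9.81 kN/m³.
Let θ = 34.4° be the plate's angle to the horizontal; measure y along the incline from where the plane meets the free surface. Vertical depth h = y·sinθ with sinθ = 0.564967.
The centroid is at the centre, 1.165 m below the top of the plate, so y_c = 3.6 + 1.165 = 4.765 m and h_c = 4.765 × 0.564967 = 2.69207 m.
A = π(1.165)² = 4.26385 m².
Resultant F = γ·h_c·A = 9.81 × 2.69207 × 4.26385 = 112.605 kN.
I_c = πr⁴/4 = π × 1.165⁴/4 = 1.44675 m⁴.
Centre of pressure: y_p = y_c + I_c/(y_c·A) = 4.765 + 1.44675/(4.765 × 4.26385) = 4.765 + 0.071208 = 4.83621 m along the plane.
The resultant acts 1.165 + 0.071208 = 1.23621 m (along the plate) below the hinge at the top edge, so the moment about the hinge is M = F × 1.23621 = 112.605 × 1.23621 = 139.203 kN·m.

M ≈ 139.2 kN·m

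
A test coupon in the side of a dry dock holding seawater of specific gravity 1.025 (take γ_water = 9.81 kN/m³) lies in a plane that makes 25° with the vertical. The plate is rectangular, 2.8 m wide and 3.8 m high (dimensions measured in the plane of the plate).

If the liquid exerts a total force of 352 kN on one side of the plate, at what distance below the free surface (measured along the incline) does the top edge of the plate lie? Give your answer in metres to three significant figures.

y_top ≈ 1.73 m

γ = 1.025 × 9.81 = 10.05525 kN/m³.
A = 2.8 × 3.8 = 10.64 m².
From F = γ·h_c·A, the centroid depth is h_c = 352/(10.05525 × 10.64) = 3.29009 m.
The plate makes 25° with the vertical, i.e. θ = 90° − 25° = 65° to the horizontal. Measuring y along the incline from the free-surface line, vertical depth h = y·sinθ with sinθ = 0.906308.
Along the incline, y_c = h_c/sinθ = 3.29009/0.906308 = 3.63021 m.
The centroid lies 3.8/2 = 1.9 m below the top edge, so the top edge sits at y_top = 3.63021 − 1.9 = 1.73021 m along the incline.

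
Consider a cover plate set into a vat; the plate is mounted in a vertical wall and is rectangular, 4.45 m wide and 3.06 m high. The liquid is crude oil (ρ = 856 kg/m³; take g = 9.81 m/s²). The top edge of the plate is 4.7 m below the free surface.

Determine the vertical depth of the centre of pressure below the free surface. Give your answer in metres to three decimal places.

γ = ρg = 856 × 9.81 / 1000 = 8.39736 kN/m³.
The centroid lies 3.06/2 = 1.53 m below the top edge, so the centroid depth is h_c = 4.7 + 1.53 = 6.23 m.
A = 4.45 × 3.06 = 13.617 m².
Resultant F = γ·h_c·A = 8.39736 × 6.23 × 13.617 = 712.381 kN.
I_c = b·h³/12 = 4.45 × 3.06³/12 = 10.6253 m⁴.
Centre of pressure: y_p = y_c + I_c/(y_c·A) = 6.23 + 10.6253/(6.23 × 13.617) = 6.23 + 0.125248 = 6.35525 m along the plane.

h_p = 6.355 m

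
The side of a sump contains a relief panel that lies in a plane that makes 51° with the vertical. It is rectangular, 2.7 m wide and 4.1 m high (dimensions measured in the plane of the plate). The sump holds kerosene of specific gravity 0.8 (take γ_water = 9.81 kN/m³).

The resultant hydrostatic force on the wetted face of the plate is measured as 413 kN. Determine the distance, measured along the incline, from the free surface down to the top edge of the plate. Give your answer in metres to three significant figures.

y_top ≈ 5.50 m

γ = 0.8 × 9.81 = 7.848 kN/m³.
A = 2.7 × 4.1 = 11.07 m².
From F = γ·h_c·A, the centroid depth is h_c = 413/(7.848 × 11.07) = 4.75383 m.
The plate makes 51° with the vertical, i.e. θ = 90° − 51° = 39° to the horizontal. Measuring y along the incline from the free-surface line, vertical depth h = y·sinθ with sinθ = 0.629320.
Along the incline, y_c = h_c/sinθ = 4.75383/0.629320 = 7.55392 m.
The centroid lies 4.1/2 = 2.05 m below the top edge, so the top edge sits at y_top = 7.55392 − 2.05 = 5.50392 m along the incline.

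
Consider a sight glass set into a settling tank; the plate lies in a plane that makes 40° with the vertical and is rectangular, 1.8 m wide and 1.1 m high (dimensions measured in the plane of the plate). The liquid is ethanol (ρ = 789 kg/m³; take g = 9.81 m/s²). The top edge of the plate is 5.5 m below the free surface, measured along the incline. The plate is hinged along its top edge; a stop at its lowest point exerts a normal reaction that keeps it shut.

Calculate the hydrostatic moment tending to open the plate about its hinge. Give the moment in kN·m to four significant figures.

γ = ρg = 789 × 9.81 / 1000 = 7.74009 kN/m³.
The plate makes 40° with the vertical, i.e. θ = 90° − 40° = 50° to the horizontal. Measuring y along the incline from the free-surface line, vertical depth h = y·sinθ with sinθ = 0.766044.
The centroid lies 1.1/2 = 0.55 m below the top edge, so y_c = 5.5 + 0.55 = 6.05 m and h_c = 6.05 × 0.766044 = 4.63457 m.
A = 1.8 × 1.1 = 1.98 m².
Resultant F = γ·h_c·A = 7.74009 × 4.63457 × 1.98 = 71.0265 kN.
I_c = b·h³/12 = 1.8 × 1.1³/12 = 0.19965 m⁴.
Centre of pressure: y_p = y_c + I_c/(y_c·A) = 6.05 + 0.19965/(6.05 × 1.98) = 6.05 + 0.0166667 = 6.06667 m along the plane.
The resultant acts 0.55 + 0.0166667 = 0.566667 m (along the plate) below the hinge at the top edge, so the moment about the hinge is M = F × 0.566667 = 71.0265 × 0.566667 = 40.2484 kN·m.

M ≈ 40.25 kN·m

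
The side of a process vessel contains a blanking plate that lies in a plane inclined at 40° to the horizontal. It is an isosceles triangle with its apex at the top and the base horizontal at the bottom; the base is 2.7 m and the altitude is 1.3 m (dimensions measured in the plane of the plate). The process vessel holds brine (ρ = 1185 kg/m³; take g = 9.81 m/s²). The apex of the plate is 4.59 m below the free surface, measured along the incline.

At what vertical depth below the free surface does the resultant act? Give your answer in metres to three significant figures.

h_p = 3.52 m

γ = ρg = 1185 × 9.81 / 1000 = 11.62485 kN/m³.
Let θ = 40° be the plate's angle to the horizontal; measure y along the incline from where the plane meets the free surface. Vertical depth h = y·sinθ with sinθ = 0.642788.
With the apex up, the centroid sits 2h/3 = 2 × 1.3/3 = 0.866667 m below the apex, so y_c = 4.59 + 0.866667 = 5.45667 m and h_c = 5.45667 × 0.642788 = 3.50748 m.
A = ½ × 2.7 × 1.3 = 1.755 m².
Resultant F = γ·h_c·A = 11.62485 × 3.50748 × 1.755 = 71.5582 kN.
I_c = b·h³/36 = 2.7 × 1.3³/36 = 0.164775 m⁴.
Centre of pressure: y_p = y_c + I_c/(y_c·A) = 5.45667 + 0.164775/(5.45667 × 1.755) = 5.45667 + 0.0172063 = 5.47388 m along the plane.
Vertically, h_p = y_p·sinθ = 5.47388 × 0.642788 = 3.51854 m.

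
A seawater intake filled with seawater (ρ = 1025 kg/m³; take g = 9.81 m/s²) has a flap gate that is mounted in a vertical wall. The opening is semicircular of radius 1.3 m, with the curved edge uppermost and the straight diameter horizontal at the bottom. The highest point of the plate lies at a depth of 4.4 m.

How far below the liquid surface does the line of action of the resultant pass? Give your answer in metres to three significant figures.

h_p = 5.17 m

γ = ρg = 1025 × 9.81 / 1000 = 10.05525 kN/m³.
The centroid lies 4r/(3π) = 0.551737 m above the diameter, so r − 4r/(3π) = 1.3 − 0.551737 = 0.748263 m below the topmost point, so the centroid depth is h_c = 4.4 + 0.748263 = 5.14826 m.
A = πr²/2 = π × 1.3²/2 = 2.65465 m².
Resultant F = γ·h_c·A = 10.05525 × 5.14826 × 2.65465 = 137.423 kN.
I_c = (π/8 − 8/(9π))·r⁴ = 0.109757 × 1.3⁴ = 0.313477 m⁴.
Centre of pressure: y_p = y_c + I_c/(y_c·A) = 5.14826 + 0.313477/(5.14826 × 2.65465) = 5.14826 + 0.0229371 = 5.1712 m along the plane.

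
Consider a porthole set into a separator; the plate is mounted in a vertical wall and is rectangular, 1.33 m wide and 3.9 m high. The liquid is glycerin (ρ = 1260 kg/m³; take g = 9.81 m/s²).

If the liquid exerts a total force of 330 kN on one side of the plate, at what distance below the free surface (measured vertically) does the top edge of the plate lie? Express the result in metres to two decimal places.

d_top ≈ 3.20 m

γ = ρg = 1260 × 9.81 / 1000 = 12.3606 kN/m³.
A = 1.33 × 3.9 = 5.187 m².
From F = γ·h_c·A, the centroid depth is h_c = 330/(12.3606 × 5.187) = 5.14705 m.
The centroid lies 3.9/2 = 1.95 m below the top edge, so the top edge sits at h_top = 5.14705 − 1.95 = 3.19705 m below the surface.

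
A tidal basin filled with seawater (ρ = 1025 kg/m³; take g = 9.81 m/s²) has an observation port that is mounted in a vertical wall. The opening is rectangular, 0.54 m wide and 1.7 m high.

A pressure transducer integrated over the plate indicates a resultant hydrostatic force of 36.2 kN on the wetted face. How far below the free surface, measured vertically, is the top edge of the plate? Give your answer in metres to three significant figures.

d_top ≈ 3.07 m

γ = ρg = 1025 × 9.81 / 1000 = 10.05525 kN/m³.
A = 0.54 × 1.7 = 0.918 m².
From F = γ·h_c·A, the centroid depth is h_c = 36.2/(10.05525 × 0.918) = 3.92169 m.
The centroid lies 1.7/2 = 0.85 m below the top edge, so the top edge sits at h_top = 3.92169 − 0.85 = 3.07169 m below the surface.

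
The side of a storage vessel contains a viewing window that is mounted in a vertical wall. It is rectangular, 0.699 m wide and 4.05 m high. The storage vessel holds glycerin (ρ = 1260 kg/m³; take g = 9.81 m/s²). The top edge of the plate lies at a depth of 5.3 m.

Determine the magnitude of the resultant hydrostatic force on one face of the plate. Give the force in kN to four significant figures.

F ≈ 256.3 kN

γ = ρg = 1260 × 9.81 / 1000 = 12.3606 kN/m³.
The centroid lies 4.05/2 = 2.025 m below the top edge, so the centroid depth is h_c = 5.3 + 2.025 = 7.325 m.
A = 0.699 × 4.05 = 2.83095 m².
Resultant F = γ·h_c·A = 12.3606 × 7.325 × 2.83095 = 256.318 kN.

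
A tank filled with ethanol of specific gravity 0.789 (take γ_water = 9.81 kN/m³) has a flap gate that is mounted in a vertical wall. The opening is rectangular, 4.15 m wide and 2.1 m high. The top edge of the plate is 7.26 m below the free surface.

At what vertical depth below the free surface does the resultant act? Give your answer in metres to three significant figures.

h_p = 8.35 m

γ = 0.789 × 9.81 = 7.74009 kN/m³.
The centroid lies 2.1/2 = 1.05 m below the top edge, so the centroid depth is h_c = 7.26 + 1.05 = 8.31 m.
A = 4.15 × 2.1 = 8.715 m².
Resultant F = γ·h_c·A = 7.74009 × 8.31 × 8.715 = 560.55 kN.
I_c = b·h³/12 = 4.15 × 2.1³/12 = 3.20276 m⁴.
Centre of pressure: y_p = y_c + I_c/(y_c·A) = 8.31 + 3.20276/(8.31 × 8.715) = 8.31 + 0.0442238 = 8.35422 m along the plane.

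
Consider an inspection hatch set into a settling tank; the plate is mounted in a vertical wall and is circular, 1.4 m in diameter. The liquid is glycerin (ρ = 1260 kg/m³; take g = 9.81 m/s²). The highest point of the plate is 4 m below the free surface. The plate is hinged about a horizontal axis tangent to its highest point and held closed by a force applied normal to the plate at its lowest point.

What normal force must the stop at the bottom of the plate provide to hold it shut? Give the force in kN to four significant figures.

γ = ρg = 1260 × 9.81 / 1000 = 12.3606 kN/m³.
The centroid is at the centre, 0.7 m below the top of the plate, so the centroid depth is h_c = 4 + 0.7 = 4.7 m.
A = π(0.7)² = 1.53938 m².
Resultant F = γ·h_c·A = 12.3606 × 4.7 × 1.53938 = 89.43 kN.
I_c = πr⁴/4 = π × 0.7⁴/4 = 0.188574 m⁴.
Centre of pressure: y_p = y_c + I_c/(y_c·A) = 4.7 + 0.188574/(4.7 × 1.53938) = 4.7 + 0.0260638 = 4.72606 m along the plane.
The resultant acts 0.7 + 0.0260638 = 0.726064 m (along the plate) below the hinge at the top edge, so the moment about the hinge is M = F × 0.726064 = 89.43 × 0.726064 = 64.9319 kN·m.
A normal force at the bottom, 1.4 m from the hinge, must supply this moment: P = 64.9319/1.4 = 46.3799 kN.

P ≈ 46.38 kN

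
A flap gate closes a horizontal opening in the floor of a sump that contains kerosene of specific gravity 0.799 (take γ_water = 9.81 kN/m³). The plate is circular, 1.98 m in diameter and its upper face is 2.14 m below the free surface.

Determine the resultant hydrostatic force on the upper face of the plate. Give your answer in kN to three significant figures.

γ = 0.799 × 9.81 = 7.83819 kN/m³.
The plate is horizontal, so pressure is uniform at p = γ·h = 7.83819 × 2.14 = 16.7737 kN/m².
A = π(0.99)² = 3.07907 m².
F = p·A = 16.7737 × 3.07907 = 51.6474 kN.

F ≈ 51.6 kN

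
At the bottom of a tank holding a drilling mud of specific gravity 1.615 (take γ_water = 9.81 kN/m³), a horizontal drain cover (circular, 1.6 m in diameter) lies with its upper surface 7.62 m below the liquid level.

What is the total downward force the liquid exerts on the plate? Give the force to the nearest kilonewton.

γ = 1.615 × 9.81 = 15.84315 kN/m³.
The plate is horizontal, so pressure is uniform at p = γ·h = 15.84315 × 7.62 = 120.725 kN/m².
A = π(0.8)² = 2.01062 m².
F = p·A = 120.725 × 2.01062 = 242.732 kN.

F ≈ 243 kN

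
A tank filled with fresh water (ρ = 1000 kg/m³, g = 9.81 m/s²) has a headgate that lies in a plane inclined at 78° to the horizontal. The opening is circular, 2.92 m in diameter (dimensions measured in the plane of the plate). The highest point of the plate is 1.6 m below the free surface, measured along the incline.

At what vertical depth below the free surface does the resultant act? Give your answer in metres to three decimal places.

γ = ρg = 1000 × 9.81 = 9810 N/m³ = 9.81 kN/m³.
Let θ = 78° be the plate's angle to the horizontal; measure y along the incline from where the plane meets the free surface. Vertical depth h = y·sinθ with sinθ = 0.978148.
The centroid is at the centre, 1.46 m below the top of the plate, so y_c = 1.6 + 1.46 = 3.06 m and h_c = 3.06 × 0.978148 = 2.99313 m.
A = π(1.46)² = 6.69662 m².
Resultant F = γ·h_c·A = 9.81 × 2.99313 × 6.69662 = 196.63 kN.
I_c = πr⁴/4 = π × 1.46⁴/4 = 3.56863 m⁴.
Centre of pressure: y_p = y_c + I_c/(y_c·A) = 3.06 + 3.56863/(3.06 × 6.69662) = 3.06 + 0.17415 = 3.23415 m along the plane.
Vertically, h_p = y_p·sinθ = 3.23415 × 0.978148 = 3.16348 m.

h_p = 3.163 m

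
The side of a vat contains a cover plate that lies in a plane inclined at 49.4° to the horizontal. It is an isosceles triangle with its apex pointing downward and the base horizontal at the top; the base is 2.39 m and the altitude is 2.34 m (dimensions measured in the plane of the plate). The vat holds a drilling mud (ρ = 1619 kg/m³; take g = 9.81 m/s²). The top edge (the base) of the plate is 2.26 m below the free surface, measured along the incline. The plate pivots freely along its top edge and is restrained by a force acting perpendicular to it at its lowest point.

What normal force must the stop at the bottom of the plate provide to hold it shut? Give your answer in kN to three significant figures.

P ≈ 38.6 kN

γ = ρg = 1619 × 9.81 / 1000 = 15.88239 kN/m³.
Let θ = 49.4° be the plate's angle to the horizontal; measure y along the incline from where the plane meets the free surface. Vertical depth h = y·sinθ with sinθ = 0.759271.
With the apex down, the centroid sits h/3 = 2.34/3 = 0.78 m below the base (the top edge), so y_c = 2.26 + 0.78 = 3.04 m and h_c = 3.04 × 0.759271 = 2.30818 m.
A = ½ × 2.39 × 2.34 = 2.7963 m².
Resultant F = γ·h_c·A = 15.88239 × 2.30818 × 2.7963 = 102.511 kN.
I_c = b·h³/36 = 2.39 × 2.34³/36 = 0.850634 m⁴.
Centre of pressure: y_p = y_c + I_c/(y_c·A) = 3.04 + 0.850634/(3.04 × 2.7963) = 3.04 + 0.100066 = 3.14007 m along the plane.
The resultant acts 0.78 + 0.100066 = 0.880066 m (along the plate) below the hinge at the top edge, so the moment about the hinge is M = F × 0.880066 = 102.511 × 0.880066 = 90.2164 kN·m.
A normal force at the bottom, 2.34 m from the hinge, must supply this moment: P = 90.2164/2.34 = 38.554 kN.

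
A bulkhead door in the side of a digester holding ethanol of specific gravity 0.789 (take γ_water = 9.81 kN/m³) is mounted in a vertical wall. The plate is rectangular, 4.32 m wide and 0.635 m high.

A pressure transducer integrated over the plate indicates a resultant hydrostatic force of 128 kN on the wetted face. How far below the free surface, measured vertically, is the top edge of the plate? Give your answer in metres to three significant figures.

γ = 0.789 × 9.81 = 7.74009 kN/m³.
A = 4.32 × 0.635 = 2.7432 m².
From F = γ·h_c·A, the centroid depth is h_c = 128/(7.74009 × 2.7432) = 6.02846 m.
The centroid lies 0.635/2 = 0.3175 m below the top edge, so the top edge sits at h_top = 6.02846 − 0.3175 = 5.71096 m below the surface.

d_top ≈ 5.71 m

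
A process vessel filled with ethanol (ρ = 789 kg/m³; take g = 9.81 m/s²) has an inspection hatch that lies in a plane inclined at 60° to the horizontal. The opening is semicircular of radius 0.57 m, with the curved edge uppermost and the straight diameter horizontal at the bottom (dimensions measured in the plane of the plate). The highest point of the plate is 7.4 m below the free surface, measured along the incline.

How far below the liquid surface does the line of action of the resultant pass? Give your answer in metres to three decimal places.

γ = ρg = 789 × 9.81 / 1000 = 7.74009 kN/m³.
Let θ = 60° be the plate's angle to the horizontal; measure y along the incline from where the plane meets the free surface. Vertical depth h = y·sinθ with sinθ = 0.866025.
The centroid lies 4r/(3π) = 0.241916 m above the diameter, so r − 4r/(3π) = 0.57 − 0.241916 = 0.328084 m below the topmost point, so y_c = 7.4 + 0.328084 = 7.72808 m and h_c = 7.72808 × 0.866025 = 6.69271 m.
A = πr²/2 = π × 0.57²/2 = 0.510352 m².
Resultant F = γ·h_c·A = 7.74009 × 6.69271 × 0.510352 = 26.4373 kN.
I_c = (π/8 − 8/(9π))·r⁴ = 0.109757 × 0.57⁴ = 0.011586 m⁴.
Centre of pressure: y_p = y_c + I_c/(y_c·A) = 7.72808 + 0.011586/(7.72808 × 0.510352) = 7.72808 + 0.0029376 = 7.73102 m along the plane.
Vertically, h_p = y_p·sinθ = 7.73102 × 0.866025 = 6.69526 m.

h_p = 6.695 m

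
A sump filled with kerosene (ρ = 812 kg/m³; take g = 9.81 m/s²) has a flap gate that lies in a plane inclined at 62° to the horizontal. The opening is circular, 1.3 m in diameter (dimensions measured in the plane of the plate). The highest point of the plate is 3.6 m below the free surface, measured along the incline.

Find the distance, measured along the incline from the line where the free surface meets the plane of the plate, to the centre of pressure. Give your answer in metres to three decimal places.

γ = ρg = 812 × 9.81 / 1000 = 7.96572 kN/m³.
Let θ = 62° be the plate's angle to the horizontal; measure y along the incline from where the plane meets the free surface. Vertical depth h = y·sinθ with sinθ = 0.882948.
The centroid is at the centre, 0.65 m below the top of the plate, so y_c = 3.6 + 0.65 = 4.25 m and h_c = 4.25 × 0.882948 = 3.75253 m.
A = π(0.65)² = 1.32732 m².
Resultant F = γ·h_c·A = 7.96572 × 3.75253 × 1.32732 = 39.6757 kN.
I_c = πr⁴/4 = π × 0.65⁴/4 = 0.140198 m⁴.
Centre of pressure: y_p = y_c + I_c/(y_c·A) = 4.25 + 0.140198/(4.25 × 1.32732) = 4.25 + 0.0248529 = 4.27485 m along the plane.

y_p = 4.275 m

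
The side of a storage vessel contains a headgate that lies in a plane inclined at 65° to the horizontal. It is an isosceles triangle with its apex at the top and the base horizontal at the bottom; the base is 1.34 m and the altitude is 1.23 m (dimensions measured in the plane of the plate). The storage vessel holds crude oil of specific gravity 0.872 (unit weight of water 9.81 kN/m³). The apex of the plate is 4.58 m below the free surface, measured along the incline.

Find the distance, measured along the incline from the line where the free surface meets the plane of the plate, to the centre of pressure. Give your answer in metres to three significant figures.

y_p = 5.42 m

γ = 0.872 × 9.81 = 8.55432 kN/m³.
Let θ = 65° be the plate's angle to the horizontal; measure y along the incline from where the plane meets the free surface. Vertical depth h = y·sinθ with sinθ = 0.906308.
With the apex up, the centroid sits 2h/3 = 2 × 1.23/3 = 0.82 m below the apex, so y_c = 4.58 + 0.82 = 5.4 m and h_c = 5.4 × 0.906308 = 4.89406 m.
A = ½ × 1.34 × 1.23 = 0.8241 m².
Resultant F = γ·h_c·A = 8.55432 × 4.89406 × 0.8241 = 34.5012 kN.
I_c = b·h³/36 = 1.34 × 1.23³/36 = 0.0692656 m⁴.
Centre of pressure: y_p = y_c + I_c/(y_c·A) = 5.4 + 0.0692656/(5.4 × 0.8241) = 5.4 + 0.0155648 = 5.41556 m along the plane.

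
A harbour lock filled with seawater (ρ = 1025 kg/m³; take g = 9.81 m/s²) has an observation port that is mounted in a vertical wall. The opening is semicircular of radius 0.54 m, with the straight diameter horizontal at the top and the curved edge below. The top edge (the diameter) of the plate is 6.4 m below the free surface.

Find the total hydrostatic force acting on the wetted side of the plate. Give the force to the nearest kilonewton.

γ = ρg = 1025 × 9.81 / 1000 = 10.05525 kN/m³.
The centroid of a semicircle lies 4r/(3π) = 0.229183 m from the diameter, here below the top edge, so the centroid depth is h_c = 6.4 + 0.229183 = 6.62918 m.
A = πr²/2 = π × 0.54²/2 = 0.458044 m².
Resultant F = γ·h_c·A = 10.05525 × 6.62918 × 0.458044 = 30.5323 kN.

F ≈ 31 kN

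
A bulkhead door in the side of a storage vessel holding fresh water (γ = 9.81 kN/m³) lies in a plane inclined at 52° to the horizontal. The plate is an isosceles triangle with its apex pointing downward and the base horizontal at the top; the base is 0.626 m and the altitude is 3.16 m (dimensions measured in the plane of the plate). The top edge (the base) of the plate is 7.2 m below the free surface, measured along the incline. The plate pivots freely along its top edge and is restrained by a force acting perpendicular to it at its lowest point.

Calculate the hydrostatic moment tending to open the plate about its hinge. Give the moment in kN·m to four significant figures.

M ≈ 70.71 kN·m

γ = 9.81 kN/m³.
Let θ = 52° be the plate's angle to the horizontal; measure y along the incline from where the plane meets the free surface. Vertical depth h = y·sinθ with sinθ = 0.788011.
With the apex down, the centroid sits h/3 = 3.16/3 = 1.05333 m below the base (the top edge), so y_c = 7.2 + 1.05333 = 8.25333 m and h_c = 8.25333 × 0.788011 = 6.50371 m.
A = ½ × 0.626 × 3.16 = 0.98908 m².
Resultant F = γ·h_c·A = 9.81 × 6.50371 × 0.98908 = 63.1047 kN.
I_c = b·h³/36 = 0.626 × 3.16³/36 = 0.548698 m⁴.
Centre of pressure: y_p = y_c + I_c/(y_c·A) = 8.25333 + 0.548698/(8.25333 × 0.98908) = 8.25333 + 0.067216 = 8.32055 m along the plane.
The resultant acts 1.05333 + 0.067216 = 1.12055 m (along the plate) below the hinge at the top edge, so the moment about the hinge is M = F × 1.12055 = 63.1047 × 1.12055 = 70.712 kN·m.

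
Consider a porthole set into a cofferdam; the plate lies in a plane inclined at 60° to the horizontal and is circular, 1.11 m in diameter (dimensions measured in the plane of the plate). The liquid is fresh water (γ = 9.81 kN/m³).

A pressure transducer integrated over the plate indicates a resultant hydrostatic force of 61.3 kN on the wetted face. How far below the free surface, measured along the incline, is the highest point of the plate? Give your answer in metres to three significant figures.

y_top ≈ 6.90 m

γ = 9.81 kN/m³.
A = π(0.555)² = 0.967689 m².
From F = γ·h_c·A, the centroid depth is h_c = 61.3/(9.81 × 0.967689) = 6.45737 m.
Let θ = 60° be the plate's angle to the horizontal; measure y along the incline from where the plane meets the free surface. Vertical depth h = y·sinθ with sinθ = 0.866025.
Along the incline, y_c = h_c/sinθ = 6.45737/0.866025 = 7.45633 m.
The centroid is at the centre, 0.555 m below the top of the plate, so the highest point sits at y_top = 7.45633 − 0.555 = 6.90133 m along the incline.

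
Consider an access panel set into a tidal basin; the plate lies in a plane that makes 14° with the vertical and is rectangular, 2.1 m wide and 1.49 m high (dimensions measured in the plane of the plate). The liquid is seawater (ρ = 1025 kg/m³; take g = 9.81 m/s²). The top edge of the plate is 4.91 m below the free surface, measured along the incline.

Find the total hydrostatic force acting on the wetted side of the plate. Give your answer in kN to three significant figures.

F ≈ 173 kN

γ = ρg = 1025 × 9.81 / 1000 = 10.05525 kN/m³.
The plate makes 14° with the vertical, i.e. θ = 90° − 14° = 76° to the horizontal. Measuring y along the incline from the free-surface line, vertical depth h = y·sinθ with sinθ = 0.970296.
The centroid lies 1.49/2 = 0.745 m below the top edge, so y_c = 4.91 + 0.745 = 5.655 m and h_c = 5.655 × 0.970296 = 5.48702 m.
A = 2.1 × 1.49 = 3.129 m².
Resultant F = γ·h_c·A = 10.05525 × 5.48702 × 3.129 = 172.637 kN.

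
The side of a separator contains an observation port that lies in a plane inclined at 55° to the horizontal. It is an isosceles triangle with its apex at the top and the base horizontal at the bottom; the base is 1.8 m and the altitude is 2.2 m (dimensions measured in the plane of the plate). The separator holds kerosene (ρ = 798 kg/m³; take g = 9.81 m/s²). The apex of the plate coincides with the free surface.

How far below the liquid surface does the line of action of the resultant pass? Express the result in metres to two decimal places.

γ = ρg = 798 × 9.81 / 1000 = 7.82838 kN/m³.
Let θ = 55° be the plate's angle to the horizontal; measure y along the incline from where the plane meets the free surface. Vertical depth h = y·sinθ with sinθ = 0.819152.
With the apex up, the centroid sits 2h/3 = 2 × 2.2/3 = 1.46667 m below the apex, so y_c = 1.46667 m and h_c = 1.46667 × 0.819152 = 1.20143 m.
A = ½ × 1.8 × 2.2 = 1.98 m².
Resultant F = γ·h_c·A = 7.82838 × 1.20143 × 1.98 = 18.6224 kN.
I_c = b·h³/36 = 1.8 × 2.2³/36 = 0.5324 m⁴.
Centre of pressure: y_p = y_c + I_c/(y_c·A) = 1.46667 + 0.5324/(1.46667 × 1.98) = 1.46667 + 0.183333 = 1.65 m along the plane.
Vertically, h_p = y_p·sinθ = 1.65 × 0.819152 = 1.3516 m.

h_p = 1.35 m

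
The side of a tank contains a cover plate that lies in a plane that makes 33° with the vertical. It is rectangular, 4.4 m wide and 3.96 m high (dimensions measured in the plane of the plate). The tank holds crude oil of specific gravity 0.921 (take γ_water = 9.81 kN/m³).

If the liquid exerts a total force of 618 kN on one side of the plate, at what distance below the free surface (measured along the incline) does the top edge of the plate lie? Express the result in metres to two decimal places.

y_top ≈ 2.70 m

γ = 0.921 × 9.81 = 9.03501 kN/m³.
A = 4.4 × 3.96 = 17.424 m².
From F = γ·h_c·A, the centroid depth is h_c = 618/(9.03501 × 17.424) = 3.92565 m.
The plate makes 33° with the vertical, i.e. θ = 90° − 33° = 57° to the horizontal. Measuring y along the incline from the free-surface line, vertical depth h = y·sinθ with sinθ = 0.838671.
Along the incline, y_c = h_c/sinθ = 3.92565/0.838671 = 4.6808 m.
The centroid lies 3.96/2 = 1.98 m below the top edge, so the top edge sits at y_top = 4.6808 − 1.98 = 2.7008 m along the incline.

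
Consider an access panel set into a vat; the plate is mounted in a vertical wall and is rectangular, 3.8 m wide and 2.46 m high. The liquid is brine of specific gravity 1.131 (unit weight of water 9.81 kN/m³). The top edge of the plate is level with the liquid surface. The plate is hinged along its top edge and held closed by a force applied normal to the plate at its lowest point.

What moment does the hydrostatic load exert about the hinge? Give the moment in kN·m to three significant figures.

M ≈ 209 kN·m

γ = 1.131 × 9.81 = 11.09511 kN/m³.
The centroid lies 2.46/2 = 1.23 m below the top edge, so the centroid depth is h_c = 1.23 m.
A = 3.8 × 2.46 = 9.348 m².
Resultant F = γ·h_c·A = 11.09511 × 1.23 × 9.348 = 127.572 kN.
I_c = b·h³/12 = 3.8 × 2.46³/12 = 4.7142 m⁴.
Centre of pressure: y_p = y_c + I_c/(y_c·A) = 1.23 + 4.7142/(1.23 × 9.348) = 1.23 + 0.41 = 1.64 m along the plane.
The resultant acts 1.23 + 0.41 = 1.64 m (along the plate) below the hinge at the top edge, so the moment about the hinge is M = F × 1.64 = 127.572 × 1.64 = 209.218 kN·m.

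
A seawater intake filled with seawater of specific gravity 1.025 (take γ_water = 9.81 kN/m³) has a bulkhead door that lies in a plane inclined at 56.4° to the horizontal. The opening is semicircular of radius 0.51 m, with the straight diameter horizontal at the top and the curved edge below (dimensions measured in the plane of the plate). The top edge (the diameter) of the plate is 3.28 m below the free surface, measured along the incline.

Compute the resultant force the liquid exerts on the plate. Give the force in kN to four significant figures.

F ≈ 11.96 kN

γ = 1.025 × 9.81 = 10.05525 kN/m³.
Let θ = 56.4° be the plate's angle to the horizontal; measure y along the incline from where the plane meets the free surface. Vertical depth h = y·sinθ with sinθ = 0.832921.
The centroid of a semicircle lies 4r/(3π) = 0.216451 m from the diameter, here below the top edge, so y_c = 3.28 + 0.216451 = 3.49645 m and h_c = 3.49645 × 0.832921 = 2.91227 m.
A = πr²/2 = π × 0.51²/2 = 0.408564 m².
Resultant F = γ·h_c·A = 10.05525 × 2.91227 × 0.408564 = 11.9642 kN.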